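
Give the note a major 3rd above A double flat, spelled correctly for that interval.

Cb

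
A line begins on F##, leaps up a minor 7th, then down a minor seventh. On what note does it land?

F##

A minor seventh up from F## is E# (letter E, 10 semitones up).
A minor seventh down from E# is F## (letter F, 10 semitones down).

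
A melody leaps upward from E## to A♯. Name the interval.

diminished fourth

The letter names run E→A, a span of 3 letter steps, so the interval is some kind of fourth.
E## to A# is 4 semitones. A perfect fourth is 5, so 4 makes it diminished.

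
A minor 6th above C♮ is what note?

Ab

A sixth above C lands on the letter A.
A minor sixth spans 8 semitones, so C moves to pitch class 8. On the letter A that is Ab.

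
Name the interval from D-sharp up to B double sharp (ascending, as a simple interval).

Counting letters D–E–F–G–A–B gives a sixth.
D#→B## = 10 semitones, 1 wider than the major sixth (9), so augmented.

augmented sixth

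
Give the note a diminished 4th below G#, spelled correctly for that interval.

G down a perfect fourth is D, so the target letter is D.
From G#, a diminished fourth is 4 semitones down: D##.

D##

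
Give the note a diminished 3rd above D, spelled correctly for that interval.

Fb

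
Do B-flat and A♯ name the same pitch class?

Yes

Bb = pitch class 10 and A# = pitch class 10 — the same pitch class, so they are enharmonic equivalents.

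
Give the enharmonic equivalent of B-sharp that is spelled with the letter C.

B# is pitch class 0. The letter C alone is pitch class 0.
Pitch class 0 on C needs no accidental: C.

C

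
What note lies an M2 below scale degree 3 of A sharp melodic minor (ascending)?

B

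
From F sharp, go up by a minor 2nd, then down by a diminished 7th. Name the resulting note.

A#

A minor second up from F# is G (letter G, 1 semitone up).
A diminished seventh down from G is A# (letter A, 9 semitones down).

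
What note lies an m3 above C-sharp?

C up a major third is E, so the target letter is E.
From C#, a minor third is 3 semitones up: E.

E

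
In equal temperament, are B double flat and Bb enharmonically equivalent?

Bbb is pitch class 9; Bb is pitch class 10.
The pitch classes differ (9 vs. 10), so they are not enharmonic equivalents.

No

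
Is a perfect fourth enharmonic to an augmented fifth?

No

A perfect fourth spans 5 semitones; an augmented fifth spans 8.
The spans differ, so they are not enharmonic equivalents.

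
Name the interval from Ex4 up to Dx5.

minor seventh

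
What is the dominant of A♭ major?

Degree 5 takes the letter 4 steps above A, which is E.
In major, degree 5 sits 7 semitones above the tonic. Ab + 7 semitones is pitch class 3, spelled on E as Eb.

Eb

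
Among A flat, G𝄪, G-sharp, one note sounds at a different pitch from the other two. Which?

In 12-tone equal temperament, enharmonic equivalents share a pitch class. Ab is pitch class 8; G## is pitch class 9; G# is pitch class 8.
Ab and G# share pitch class 8, while G## is pitch class 9.

G##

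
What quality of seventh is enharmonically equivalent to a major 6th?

A major sixth spans 9 semitones.
A seventh spanning 9 semitones is diminished (the major seventh is 11).

diminished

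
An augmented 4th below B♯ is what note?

F#

A fourth below B lands on the letter F.
An augmented fourth spans 6 semitones, so B# moves to pitch class 6. On the letter F that is F#.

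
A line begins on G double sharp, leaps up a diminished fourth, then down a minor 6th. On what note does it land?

A diminished fourth up from G## is C# (letter C, 4 semitones up).
A minor sixth down from C# is E# (letter E, 8 semitones down).

E#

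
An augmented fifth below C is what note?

C down a perfect fifth is F, so the target letter is F.
From C, an augmented fifth is 8 semitones down: Fb.

Fb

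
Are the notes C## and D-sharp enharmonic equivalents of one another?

No

Two spellings are enharmonically equivalent only if they share a pitch class.
Here C## → 2, D# → 3; 2 ≠ 3, so they are not.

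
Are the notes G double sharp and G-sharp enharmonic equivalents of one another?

Two spellings are enharmonically equivalent only if they share a pitch class.
Here G## → 9, G# → 8; 8 ≠ 9, so they are not.

No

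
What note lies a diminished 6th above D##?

D up a major sixth is B, so the target letter is B.
From D##, a diminished sixth is 7 semitones up: B.

B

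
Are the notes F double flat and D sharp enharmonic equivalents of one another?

Yes

Fbb is pitch class 3; D# is pitch class 3.
All spellings map to pitch class 3, so they are enharmonically equivalent.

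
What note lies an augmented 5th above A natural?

E#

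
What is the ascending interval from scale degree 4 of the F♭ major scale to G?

Scale degree 4 of Fb major is Bbb.
Bbb up to G: letters B→G make it a sixth; 10 semitones makes it augmented.

augmented sixth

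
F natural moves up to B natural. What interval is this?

The letter names run F→B, a span of 3 letter steps, so the interval is some kind of fourth.
F to B is 6 semitones. A perfect fourth is 5, so 6 makes it augmented.

augmented fourth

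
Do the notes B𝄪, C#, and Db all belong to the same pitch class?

Yes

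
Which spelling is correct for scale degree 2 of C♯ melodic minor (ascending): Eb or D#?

Each scale degree takes a distinct letter name. Degree 2 of a scale on C must use the letter D.
D# and Eb are enharmonically the same pitch, but only D# uses the letter D, so it is the correct spelling here.

D#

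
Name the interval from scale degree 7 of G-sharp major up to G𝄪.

major second

Scale degree 7 of G# major is F##.
F## up to G##: letters F→G make it a second; 2 semitones makes it major.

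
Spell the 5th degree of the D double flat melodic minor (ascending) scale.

The Dbb melodic minor (ascending) scale runs Dbb Ebb Fbb Gbb Abb Bbb Cb.
Degree 5 is Abb.

Abb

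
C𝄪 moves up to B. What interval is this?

The letter names run C→B, a span of 6 letter steps, so the interval is some kind of seventh.
C## to B is 9 semitones. A major seventh is 11, so 9 makes it diminished.

diminished seventh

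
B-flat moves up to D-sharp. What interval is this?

The letter names run B→D, a span of 2 letter steps, so the interval is some kind of third.
Bb to D# is 5 semitones. A major third is 4, so 5 makes it augmented.

augmented third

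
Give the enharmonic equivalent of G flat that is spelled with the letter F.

F#

Plain F sits 1 semitone below Gb, so on the letter F the same pitch needs a sharp: F#.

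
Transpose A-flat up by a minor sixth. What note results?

A up a major sixth is F#, so the target letter is F.
From Ab, a minor sixth is 8 semitones up: Fb.

Fb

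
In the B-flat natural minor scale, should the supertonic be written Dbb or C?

C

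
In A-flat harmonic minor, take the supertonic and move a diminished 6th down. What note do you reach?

The supertonic of Ab harmonic minor is Bb.
A diminished sixth (7 semitones) below Bb lands on the letter D, giving D#.

D#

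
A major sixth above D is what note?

A sixth above D lands on the letter B.
A major sixth spans 9 semitones, so D moves to pitch class 11. On the letter B that is B.

B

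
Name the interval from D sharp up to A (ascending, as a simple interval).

Counting letters D–E–F–G–A gives a fifth.
D#→A = 6 semitones, 1 narrower than the perfect fifth (7), so diminished.

diminished fifth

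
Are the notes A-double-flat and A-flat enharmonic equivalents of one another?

Two spellings are enharmonically equivalent only if they share a pitch class.
Here Abb → 7, Ab → 8; 7 ≠ 8, so they are not.

No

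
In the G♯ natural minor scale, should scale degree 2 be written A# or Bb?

A#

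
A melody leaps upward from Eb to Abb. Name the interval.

diminished fourth

Counting letters E–F–G–A gives a fourth.
Eb→Abb = 4 semitones, 1 narrower than the perfect fourth (5), so diminished.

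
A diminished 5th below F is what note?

F down a perfect fifth is Bb, so the target letter is B.
From F, a diminished fifth is 6 semitones down: B.

B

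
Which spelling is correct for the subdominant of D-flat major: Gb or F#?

Gb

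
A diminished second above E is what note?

E up a major second is F#, so the target letter is F.
From E, a diminished second is 0 semitones up: Fb.

Fb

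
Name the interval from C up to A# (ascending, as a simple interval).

Counting letters C–D–E–F–G–A gives a sixth.
C→A# = 10 semitones, 1 wider than the major sixth (9), so augmented.

augmented sixth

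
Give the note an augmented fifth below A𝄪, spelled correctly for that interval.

D#

A fifth below A lands on the letter D.
An augmented fifth spans 8 semitones, so A## moves to pitch class 3. On the letter D that is D#.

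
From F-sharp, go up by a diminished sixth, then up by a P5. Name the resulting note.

Ab

A diminished sixth up from F# is Db (letter D, 7 semitones up).
A perfect fifth up from Db is Ab (letter A, 7 semitones up).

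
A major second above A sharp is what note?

A up a major second is B, so the target letter is B.
From A#, a major second is 2 semitones up: B#.

B#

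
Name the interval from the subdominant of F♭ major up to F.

The subdominant of Fb major is Bbb.
Bbb up to F: letters B→F make it a fifth; 8 semitones makes it augmented.

augmented fifth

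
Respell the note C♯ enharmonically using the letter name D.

Plain D sits 1 semitone above C#, so on the letter D the same pitch needs a flat: Db.

Db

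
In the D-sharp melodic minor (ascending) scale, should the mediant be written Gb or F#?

Each scale degree takes a distinct letter name. Degree 3 of a scale on D must use the letter F.
F# and Gb are enharmonically the same pitch, but only F# uses the letter F, so it is the correct spelling here.

F#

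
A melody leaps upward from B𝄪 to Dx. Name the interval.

minor third

The letter names run B→D, a span of 2 letter steps, so the interval is some kind of third.
B## to D## is 3 semitones. A major third is 4, so 3 makes it minor.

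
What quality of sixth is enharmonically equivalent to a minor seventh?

A minor seventh spans 10 semitones.
A sixth spanning 10 semitones is augmented (the major sixth is 9).

augmented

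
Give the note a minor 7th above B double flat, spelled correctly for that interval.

B up a major seventh is A#, so the target letter is A.
From Bbb, a minor seventh is 10 semitones up: Abb.

Abb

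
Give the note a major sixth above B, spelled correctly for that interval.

B up a major sixth is G#, so the target letter is G.
From B, a major sixth is 9 semitones up: G#.

G#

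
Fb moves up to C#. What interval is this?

doubly augmented fifth

Counting letters F–G–A–B–C gives a fifth.
Fb→C# = 9 semitones, 2 wider than the perfect fifth (7), so doubly augmented.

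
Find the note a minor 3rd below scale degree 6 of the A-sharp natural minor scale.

D#

Scale degree 6 of A# natural minor is F#.
A minor third (3 semitones) below F# lands on the letter D, giving D#.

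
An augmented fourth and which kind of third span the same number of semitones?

doubly augmented

An augmented fourth spans 6 semitones.
A third spanning 6 semitones is doubly augmented (the major third is 4).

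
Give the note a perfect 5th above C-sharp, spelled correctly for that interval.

G#

A fifth above C lands on the letter G.
A perfect fifth spans 7 semitones, so C# moves to pitch class 8. On the letter G that is G#.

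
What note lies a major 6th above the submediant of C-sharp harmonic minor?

F#

The submediant of C# harmonic minor is A.
A major sixth (9 semitones) above A lands on the letter F, giving F#.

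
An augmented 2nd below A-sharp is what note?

A second below A lands on the letter G.
An augmented second spans 3 semitones, so A# moves to pitch class 7. On the letter G that is G.

G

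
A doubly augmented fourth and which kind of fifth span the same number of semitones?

perfect

A doubly augmented fourth spans 7 semitones.
A fifth spanning 7 semitones is perfect (the perfect fifth is 7).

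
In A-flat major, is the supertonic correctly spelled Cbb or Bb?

Bb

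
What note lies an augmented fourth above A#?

D##

A fourth above A lands on the letter D.
An augmented fourth spans 6 semitones, so A# moves to pitch class 4. On the letter D that is D##.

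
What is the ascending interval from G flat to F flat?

minor seventh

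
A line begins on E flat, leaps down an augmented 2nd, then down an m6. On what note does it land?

An augmented second down from Eb is Dbb (letter D, 3 semitones down).
A minor sixth down from Dbb is Fb (letter F, 8 semitones down).

Fb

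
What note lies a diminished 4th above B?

Eb

A fourth above B lands on the letter E.
A diminished fourth spans 4 semitones, so B moves to pitch class 3. On the letter E that is Eb.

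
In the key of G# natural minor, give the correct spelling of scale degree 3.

B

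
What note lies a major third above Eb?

G

E up a major third is G#, so the target letter is G.
From Eb, a major third is 4 semitones up: G.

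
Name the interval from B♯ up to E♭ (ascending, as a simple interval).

doubly diminished fourth

The letter names run B→E, a span of 3 letter steps, so the interval is some kind of fourth.
B# to Eb is 3 semitones. A perfect fourth is 5, so 3 makes it doubly diminished.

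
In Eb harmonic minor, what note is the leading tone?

The Eb harmonic minor scale runs Eb F Gb Ab Bb Cb D.
Degree 7 is D.

D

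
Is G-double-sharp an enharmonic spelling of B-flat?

No

G## is pitch class 9; Bb is pitch class 10.
The pitch classes differ (9 vs. 10), so they are not enharmonic equivalents.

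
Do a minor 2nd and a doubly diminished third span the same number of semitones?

A minor second spans 1 semitone; a doubly diminished third spans 1.
They are enharmonically equivalent.

Yes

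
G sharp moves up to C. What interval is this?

Counting letters G–A–B–C gives a fourth.
G#→C = 4 semitones, 1 narrower than the perfect fourth (5), so diminished.

diminished fourth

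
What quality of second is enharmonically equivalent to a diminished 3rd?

major

A diminished third spans 2 semitones.
A second spanning 2 semitones is major (the major second is 2).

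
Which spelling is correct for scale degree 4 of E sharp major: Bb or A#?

Each scale degree takes a distinct letter name. Degree 4 of a scale on E must use the letter A.
A# and Bb are enharmonically the same pitch, but only A# uses the letter A, so it is the correct spelling here.

A#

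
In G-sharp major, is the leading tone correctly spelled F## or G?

F##

Each scale degree takes a distinct letter name. Degree 7 of a scale on G must use the letter F.
F## and G are enharmonically the same pitch, but only F## uses the letter F, so it is the correct spelling here.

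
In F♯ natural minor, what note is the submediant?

The F# natural minor scale runs F# G# A B C# D E.
Degree 6 is D.

D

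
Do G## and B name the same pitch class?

G## is pitch class 9; B is pitch class 11.
The pitch classes differ (9 vs. 11), so they are not enharmonic equivalents.

No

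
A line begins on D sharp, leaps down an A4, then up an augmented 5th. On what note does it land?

An augmented fourth down from D# is A (letter A, 6 semitones down).
An augmented fifth up from A is E# (letter E, 8 semitones up).

E#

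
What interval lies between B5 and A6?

minor seventh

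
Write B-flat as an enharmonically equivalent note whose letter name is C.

Bb is pitch class 10. The letter C alone is pitch class 0.
To reach pitch class 10 from C requires an offset of -2 semitones, i.e. double flat: Cbb.

Cbb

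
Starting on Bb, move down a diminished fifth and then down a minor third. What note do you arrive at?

A diminished fifth down from Bb is E (letter E, 6 semitones down).
A minor third down from E is C# (letter C, 3 semitones down).

C#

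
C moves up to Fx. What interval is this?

doubly augmented fourth

The letter names run C→F, a span of 3 letter steps, so the interval is some kind of fourth.
C to F## is 7 semitones. A perfect fourth is 5, so 7 makes it doubly augmented.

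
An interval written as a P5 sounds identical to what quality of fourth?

A perfect fifth spans 7 semitones.
A fourth spanning 7 semitones is doubly augmented (the perfect fourth is 5).

doubly augmented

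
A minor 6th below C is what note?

E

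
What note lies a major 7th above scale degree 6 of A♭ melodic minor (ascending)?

E

Scale degree 6 of Ab melodic minor (ascending) is F.
A major seventh (11 semitones) above F lands on the letter E, giving E.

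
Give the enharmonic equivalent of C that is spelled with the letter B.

Plain B sits 1 semitone below C, so on the letter B the same pitch needs a sharp: B#.

B#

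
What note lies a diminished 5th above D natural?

Ab

D up a perfect fifth is A, so the target letter is A.
From D, a diminished fifth is 6 semitones up: Ab.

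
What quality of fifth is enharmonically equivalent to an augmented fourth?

An augmented fourth spans 6 semitones.
A fifth spanning 6 semitones is diminished (the perfect fifth is 7).

diminished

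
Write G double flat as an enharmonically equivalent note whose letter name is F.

Gbb is pitch class 5. The letter F alone is pitch class 5.
Pitch class 5 on F needs no accidental: F.

F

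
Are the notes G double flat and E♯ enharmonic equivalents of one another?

Gbb = pitch class 5 and E# = pitch class 5 — the same pitch class, so they are enharmonic equivalents.

Yes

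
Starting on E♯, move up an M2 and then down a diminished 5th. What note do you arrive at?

A major second up from E# is F## (letter F, 2 semitones up).
A diminished fifth down from F## is B## (letter B, 6 semitones down).

B##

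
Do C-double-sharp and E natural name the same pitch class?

No

C## is pitch class 2; E is pitch class 4.
The pitch classes differ (2 vs. 4), so they are not enharmonic equivalents.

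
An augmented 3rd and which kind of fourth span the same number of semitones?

perfect

An augmented third spans 5 semitones.
A fourth spanning 5 semitones is perfect (the perfect fourth is 5).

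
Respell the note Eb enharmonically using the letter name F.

Plain F sits 2 semitones above Eb, so on the letter F the same pitch needs a double flat: Fbb.

Fbb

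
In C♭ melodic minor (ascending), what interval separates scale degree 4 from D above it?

augmented sixth

Scale degree 4 of Cb melodic minor (ascending) is Fb.
Fb up to D: letters F→D make it a sixth; 10 semitones makes it augmented.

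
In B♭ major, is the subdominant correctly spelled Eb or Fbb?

Eb

Each scale degree takes a distinct letter name. Degree 4 of a scale on B must use the letter E.
Eb and Fbb are enharmonically the same pitch, but only Eb uses the letter E, so it is the correct spelling here.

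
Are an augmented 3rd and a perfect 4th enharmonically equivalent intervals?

Yes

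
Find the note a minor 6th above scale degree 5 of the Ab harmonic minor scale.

Cb

Scale degree 5 of Ab harmonic minor is Eb.
A minor sixth (8 semitones) above Eb lands on the letter C, giving Cb.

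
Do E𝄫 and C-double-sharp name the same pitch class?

Yes

Ebb is pitch class 2; C## is pitch class 2.
All spellings map to pitch class 2, so they are enharmonically equivalent.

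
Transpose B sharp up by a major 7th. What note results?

A##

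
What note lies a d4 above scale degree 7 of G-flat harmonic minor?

Bbb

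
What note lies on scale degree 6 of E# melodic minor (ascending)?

C##

The E# melodic minor (ascending) scale runs E# F## G# A# B# C## D##.
Degree 6 is C##.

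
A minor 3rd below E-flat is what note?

C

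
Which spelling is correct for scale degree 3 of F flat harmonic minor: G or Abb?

Each scale degree takes a distinct letter name. Degree 3 of a scale on F must use the letter A.
Abb and G are enharmonically the same pitch, but only Abb uses the letter A, so it is the correct spelling here.

Abb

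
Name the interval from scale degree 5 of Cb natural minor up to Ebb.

minor sixth

Scale degree 5 of Cb natural minor is Gb.
Gb up to Ebb: letters G→E make it a sixth; 8 semitones makes it minor.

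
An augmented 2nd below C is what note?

C down a major second is Bb, so the target letter is B.
From C, an augmented second is 3 semitones down: Bbb.

Bbb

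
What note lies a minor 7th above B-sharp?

B up a major seventh is A#, so the target letter is A.
From B#, a minor seventh is 10 semitones up: A#.

A#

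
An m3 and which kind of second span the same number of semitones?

augmented

A minor third spans 3 semitones.
A second spanning 3 semitones is augmented (the major second is 2).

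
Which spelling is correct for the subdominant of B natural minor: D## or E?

E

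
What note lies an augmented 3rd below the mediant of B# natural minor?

The mediant of B# natural minor is D#.
An augmented third (5 semitones) below D# lands on the letter B, giving Bb.

Bb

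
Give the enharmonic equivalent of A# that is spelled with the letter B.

Bb

A# is pitch class 10. The letter B alone is pitch class 11.
To reach pitch class 10 from B requires an offset of -1 semitone, i.e. flat: Bb.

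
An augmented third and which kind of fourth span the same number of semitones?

An augmented third spans 5 semitones.
A fourth spanning 5 semitones is perfect (the perfect fourth is 5).

perfect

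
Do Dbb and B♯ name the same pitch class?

Dbb = pitch class 0 and B# = pitch class 0 — the same pitch class, so they are enharmonic equivalents.

Yes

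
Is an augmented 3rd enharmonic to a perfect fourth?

Yes

An augmented third spans 5 semitones; a perfect fourth spans 5.
They are enharmonically equivalent.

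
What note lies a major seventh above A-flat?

G

A seventh above A lands on the letter G.
A major seventh spans 11 semitones, so Ab moves to pitch class 7. On the letter G that is G.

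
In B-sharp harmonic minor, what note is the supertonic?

The B# harmonic minor scale runs B# C## D# E# F## G# A##.
Degree 2 is C##.

C##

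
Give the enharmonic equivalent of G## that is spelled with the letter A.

A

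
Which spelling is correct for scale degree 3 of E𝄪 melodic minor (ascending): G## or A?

Each scale degree takes a distinct letter name. Degree 3 of a scale on E must use the letter G.
G## and A are enharmonically the same pitch, but only G## uses the letter G, so it is the correct spelling here.

G##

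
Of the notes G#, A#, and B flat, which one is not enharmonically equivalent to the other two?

G#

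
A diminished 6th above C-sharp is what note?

Ab

C up a major sixth is A, so the target letter is A.
From C#, a diminished sixth is 7 semitones up: Ab.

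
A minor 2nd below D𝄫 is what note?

D down a major second is C, so the target letter is C.
From Dbb, a minor second is 1 semitone down: Cb.

Cb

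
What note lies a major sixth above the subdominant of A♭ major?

The subdominant of Ab major is Db.
A major sixth (9 semitones) above Db lands on the letter B, giving Bb.

Bb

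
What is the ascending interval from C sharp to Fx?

The letter names run C→F, a span of 3 letter steps, so the interval is some kind of fourth.
C# to F## is 6 semitones. A perfect fourth is 5, so 6 makes it augmented.

augmented fourth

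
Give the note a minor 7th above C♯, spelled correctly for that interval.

A seventh above C lands on the letter B.
A minor seventh spans 10 semitones, so C# moves to pitch class 11. On the letter B that is B.

B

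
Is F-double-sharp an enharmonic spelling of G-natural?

Yes

F## = pitch class 7 and G = pitch class 7 — the same pitch class, so they are enharmonic equivalents.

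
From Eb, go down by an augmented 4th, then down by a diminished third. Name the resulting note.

G

An augmented fourth down from Eb is Bbb (letter B, 6 semitones down).
A diminished third down from Bbb is G (letter G, 2 semitones down).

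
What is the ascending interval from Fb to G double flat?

Counting letters F–G gives a second.
Fb→Gbb = 1 semitone, 1 narrower than the major second (2), so minor.

minor second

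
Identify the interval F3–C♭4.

diminished fifth

Counting letters F–G–A–B–C gives a fifth.
F→Cb = 6 semitones, 1 narrower than the perfect fifth (7), so diminished.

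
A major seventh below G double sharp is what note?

G down a major seventh is Ab, so the target letter is A.
From G##, a major seventh is 11 semitones down: A#.

A#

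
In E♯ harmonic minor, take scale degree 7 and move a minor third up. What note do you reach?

Scale degree 7 of E# harmonic minor is D##.
A minor third (3 semitones) above D## lands on the letter F, giving F##.

F##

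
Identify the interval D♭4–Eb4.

Counting letters D–E gives a second.
Db→Eb = 2 semitones, exactly the major second.

major second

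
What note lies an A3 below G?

Ebb

A third below G lands on the letter E.
An augmented third spans 5 semitones, so G moves to pitch class 2. On the letter E that is Ebb.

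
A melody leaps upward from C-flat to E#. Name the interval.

doubly augmented third

The letter names run C→E, a span of 2 letter steps, so the interval is some kind of third.
Cb to E# is 6 semitones. A major third is 4, so 6 makes it doubly augmented.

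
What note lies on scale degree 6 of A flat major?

Degree 6 takes the letter 5 steps above A, which is F.
In major, degree 6 sits 9 semitones above the tonic. Ab + 9 semitones is pitch class 5, spelled on F as F.

F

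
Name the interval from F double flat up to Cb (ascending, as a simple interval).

The letter names run F→C, a span of 4 letter steps, so the interval is some kind of fifth.
Fbb to Cb is 8 semitones. A perfect fifth is 7, so 8 makes it augmented.

augmented fifth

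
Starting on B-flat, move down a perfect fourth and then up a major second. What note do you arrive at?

G

A perfect fourth down from Bb is F (letter F, 5 semitones down).
A major second up from F is G (letter G, 2 semitones up).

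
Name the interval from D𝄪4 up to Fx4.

The letter names run D→F, a span of 2 letter steps, so the interval is some kind of third.
D## to F## is 3 semitones. A major third is 4, so 3 makes it minor.

minor third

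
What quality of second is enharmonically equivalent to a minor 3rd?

augmented

A minor third spans 3 semitones.
A second spanning 3 semitones is augmented (the major second is 2).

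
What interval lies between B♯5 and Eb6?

Counting letters B–C–D–E gives a fourth.
B#→Eb = 3 semitones, 2 narrower than the perfect fourth (5), so doubly diminished.

doubly diminished fourth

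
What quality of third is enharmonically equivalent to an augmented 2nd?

An augmented second spans 3 semitones.
A third spanning 3 semitones is minor (the major third is 4).

minor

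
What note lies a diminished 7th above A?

Gb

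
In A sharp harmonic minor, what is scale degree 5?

Degree 5 takes the letter 4 steps above A, which is E.
In harmonic minor, degree 5 sits 7 semitones above the tonic. A# + 7 semitones is pitch class 5, spelled on E as E#.

E#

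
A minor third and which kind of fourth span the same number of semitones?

A minor third spans 3 semitones.
A fourth spanning 3 semitones is doubly diminished (the perfect fourth is 5).

doubly diminished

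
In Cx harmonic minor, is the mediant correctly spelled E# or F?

Each scale degree takes a distinct letter name. Degree 3 of a scale on C must use the letter E.
E# and F are enharmonically the same pitch, but only E# uses the letter E, so it is the correct spelling here.

E#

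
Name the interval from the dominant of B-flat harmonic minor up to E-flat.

minor seventh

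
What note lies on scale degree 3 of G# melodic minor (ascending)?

B

Degree 3 takes the letter 2 steps above G, which is B.
In melodic minor (ascending), degree 3 sits 3 semitones above the tonic. G# + 3 semitones is pitch class 11, spelled on B as B.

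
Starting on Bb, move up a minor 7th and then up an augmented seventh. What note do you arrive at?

G#

A minor seventh up from Bb is Ab (letter A, 10 semitones up).
An augmented seventh up from Ab is G# (letter G, 12 semitones up).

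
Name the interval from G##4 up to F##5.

minor seventh

Counting letters G–A–B–C–D–E–F gives a seventh.
G##→F## = 10 semitones, 1 narrower than the major seventh (11), so minor.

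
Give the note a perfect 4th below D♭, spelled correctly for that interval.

Ab

A fourth below D lands on the letter A.
A perfect fourth spans 5 semitones, so Db moves to pitch class 8. On the letter A that is Ab.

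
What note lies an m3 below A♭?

F

A down a major third is F, so the target letter is F.
From Ab, a minor third is 3 semitones down: F.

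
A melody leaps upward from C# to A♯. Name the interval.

Counting letters C–D–E–F–G–A gives a sixth.
C#→A# = 9 semitones, exactly the major sixth.

major sixth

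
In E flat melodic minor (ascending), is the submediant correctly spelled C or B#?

C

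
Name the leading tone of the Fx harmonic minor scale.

The F## harmonic minor scale runs F## G## A# B# C## D# E##.
Degree 7 is E##.

E##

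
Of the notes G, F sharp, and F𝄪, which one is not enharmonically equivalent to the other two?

F#

In 12-tone equal temperament, enharmonic equivalents share a pitch class. G is pitch class 7; F# is pitch class 6; F## is pitch class 7.
G and F## share pitch class 7, while F# is pitch class 6.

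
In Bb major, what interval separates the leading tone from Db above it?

The leading tone of Bb major is A.
A up to Db: letters A→D make it a fourth; 4 semitones makes it diminished.

diminished fourth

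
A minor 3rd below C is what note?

A

A third below C lands on the letter A.
A minor third spans 3 semitones, so C moves to pitch class 9. On the letter A that is A.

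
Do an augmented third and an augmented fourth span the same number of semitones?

No

An augmented third spans 5 semitones; an augmented fourth spans 6.
The spans differ, so they are not enharmonic equivalents.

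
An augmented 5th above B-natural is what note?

B up a perfect fifth is F#, so the target letter is F.
From B, an augmented fifth is 8 semitones up: F##.

F##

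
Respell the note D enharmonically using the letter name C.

C##

D is pitch class 2. The letter C alone is pitch class 0.
To reach pitch class 2 from C requires an offset of +2 semitones, i.e. double sharp: C##.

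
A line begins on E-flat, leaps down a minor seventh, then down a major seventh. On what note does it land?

Gb

A minor seventh down from Eb is F (letter F, 10 semitones down).
A major seventh down from F is Gb (letter G, 11 semitones down).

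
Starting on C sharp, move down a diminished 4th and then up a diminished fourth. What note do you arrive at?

C#

A diminished fourth down from C# is G## (letter G, 4 semitones down).
A diminished fourth up from G## is C# (letter C, 4 semitones up).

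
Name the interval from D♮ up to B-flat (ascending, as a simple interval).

minor sixth

The letter names run D→B, a span of 5 letter steps, so the interval is some kind of sixth.
D to Bb is 8 semitones. A major sixth is 9, so 8 makes it minor.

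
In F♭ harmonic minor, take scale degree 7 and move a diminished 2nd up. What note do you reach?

Scale degree 7 of Fb harmonic minor is Eb.
A diminished second (0 semitones) above Eb lands on the letter F, giving Fbb.

Fbb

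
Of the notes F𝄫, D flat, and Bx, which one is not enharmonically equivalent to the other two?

Fbb

In 12-tone equal temperament, enharmonic equivalents share a pitch class. Fbb is pitch class 3; Db is pitch class 1; B## is pitch class 1.
Db and B## share pitch class 1, while Fbb is pitch class 3.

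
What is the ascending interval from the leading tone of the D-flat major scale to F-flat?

diminished fourth

The leading tone of Db major is C.
C up to Fb: letters C→F make it a fourth; 4 semitones makes it diminished.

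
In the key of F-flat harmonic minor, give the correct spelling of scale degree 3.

Degree 3 takes the letter 2 steps above F, which is A.
In harmonic minor, degree 3 sits 3 semitones above the tonic. Fb + 3 semitones is pitch class 7, spelled on A as Abb.

Abb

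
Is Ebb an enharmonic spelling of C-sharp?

Two spellings are enharmonically equivalent only if they share a pitch class.
Here Ebb → 2, C# → 1; 1 ≠ 2, so they are not.

No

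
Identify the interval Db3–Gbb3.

diminished fourth

The letter names run D→G, a span of 3 letter steps, so the interval is some kind of fourth.
Db to Gbb is 4 semitones. A perfect fourth is 5, so 4 makes it diminished.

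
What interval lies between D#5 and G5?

diminished fourth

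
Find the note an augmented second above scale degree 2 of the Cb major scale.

Scale degree 2 of Cb major is Db.
An augmented second (3 semitones) above Db lands on the letter E, giving E.

E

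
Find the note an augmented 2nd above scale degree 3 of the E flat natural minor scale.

A

Scale degree 3 of Eb natural minor is Gb.
An augmented second (3 semitones) above Gb lands on the letter A, giving A.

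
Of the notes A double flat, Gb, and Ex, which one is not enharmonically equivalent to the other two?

Abb

In 12-tone equal temperament, enharmonic equivalents share a pitch class. Abb is pitch class 7; Gb is pitch class 6; E## is pitch class 6.
Gb and E## share pitch class 6, while Abb is pitch class 7.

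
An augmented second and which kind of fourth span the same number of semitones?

An augmented second spans 3 semitones.
A fourth spanning 3 semitones is doubly diminished (the perfect fourth is 5).

doubly diminished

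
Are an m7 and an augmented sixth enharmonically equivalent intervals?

Yes

A minor seventh spans 10 semitones; an augmented sixth spans 10.
They are enharmonically equivalent.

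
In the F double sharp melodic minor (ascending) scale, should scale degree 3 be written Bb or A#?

A#

Each scale degree takes a distinct letter name. Degree 3 of a scale on F must use the letter A.
A# and Bb are enharmonically the same pitch, but only A# uses the letter A, so it is the correct spelling here.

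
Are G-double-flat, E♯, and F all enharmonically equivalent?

Gbb = pitch class 5 and E# = pitch class 5 and F = pitch class 5 — the same pitch class, so they are enharmonic equivalents.

Yes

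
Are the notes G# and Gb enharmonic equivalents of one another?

No

Two spellings are enharmonically equivalent only if they share a pitch class.
Here G# → 8, Gb → 6; 6 ≠ 8, so they are not.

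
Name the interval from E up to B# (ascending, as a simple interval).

augmented fifth

The letter names run E→B, a span of 4 letter steps, so the interval is some kind of fifth.
E to B# is 8 semitones. A perfect fifth is 7, so 8 makes it augmented.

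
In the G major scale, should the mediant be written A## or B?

B

Each scale degree takes a distinct letter name. Degree 3 of a scale on G must use the letter B.
B and A## are enharmonically the same pitch, but only B uses the letter B, so it is the correct spelling here.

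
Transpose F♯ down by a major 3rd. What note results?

A third below F lands on the letter D.
A major third spans 4 semitones, so F# moves to pitch class 2. On the letter D that is D.

D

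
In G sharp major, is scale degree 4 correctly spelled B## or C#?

Each scale degree takes a distinct letter name. Degree 4 of a scale on G must use the letter C.
C# and B## are enharmonically the same pitch, but only C# uses the letter C, so it is the correct spelling here.

C#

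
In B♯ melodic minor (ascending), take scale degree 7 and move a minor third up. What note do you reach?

Scale degree 7 of B# melodic minor (ascending) is A##.
A minor third (3 semitones) above A## lands on the letter C, giving C##.

C##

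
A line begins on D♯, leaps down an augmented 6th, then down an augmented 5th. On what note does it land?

Bbb

An augmented sixth down from D# is F (letter F, 10 semitones down).
An augmented fifth down from F is Bbb (letter B, 8 semitones down).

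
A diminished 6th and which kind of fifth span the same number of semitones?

perfect

A diminished sixth spans 7 semitones.
A fifth spanning 7 semitones is perfect (the perfect fifth is 7).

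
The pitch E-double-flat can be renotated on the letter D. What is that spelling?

D

Ebb is pitch class 2. The letter D alone is pitch class 2.
Pitch class 2 on D needs no accidental: D.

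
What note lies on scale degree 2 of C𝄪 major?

D##

Degree 2 takes the letter 1 step above C, which is D.
In major, degree 2 sits 2 semitones above the tonic. C## + 2 semitones is pitch class 4, spelled on D as D##.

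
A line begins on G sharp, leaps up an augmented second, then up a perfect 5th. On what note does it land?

An augmented second up from G# is A## (letter A, 3 semitones up).
A perfect fifth up from A## is E## (letter E, 7 semitones up).

E##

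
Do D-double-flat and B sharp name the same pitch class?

Dbb is pitch class 0; B# is pitch class 0.
All spellings map to pitch class 0, so they are enharmonically equivalent.

Yes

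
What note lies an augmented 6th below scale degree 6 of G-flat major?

Gbb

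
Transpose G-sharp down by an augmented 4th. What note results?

D

G down a perfect fourth is D, so the target letter is D.
From G#, an augmented fourth is 6 semitones down: D.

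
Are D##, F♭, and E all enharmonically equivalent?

Yes

D## = pitch class 4 and Fb = pitch class 4 and E = pitch class 4 — the same pitch class, so they are enharmonic equivalents.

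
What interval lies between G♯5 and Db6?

Counting letters G–A–B–C–D gives a fifth.
G#→Db = 5 semitones, 2 narrower than the perfect fifth (7), so doubly diminished.

doubly diminished fifth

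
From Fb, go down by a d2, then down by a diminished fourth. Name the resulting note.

B#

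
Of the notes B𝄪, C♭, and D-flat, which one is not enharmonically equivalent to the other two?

Cb

In 12-tone equal temperament, enharmonic equivalents share a pitch class. B## is pitch class 1; Cb is pitch class 11; Db is pitch class 1.
B## and Db share pitch class 1, while Cb is pitch class 11.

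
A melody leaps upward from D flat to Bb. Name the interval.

major sixth

Counting letters D–E–F–G–A–B gives a sixth.
Db→Bb = 9 semitones, exactly the major sixth.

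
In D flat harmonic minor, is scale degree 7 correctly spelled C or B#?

Each scale degree takes a distinct letter name. Degree 7 of a scale on D must use the letter C.
C and B# are enharmonically the same pitch, but only C uses the letter C, so it is the correct spelling here.

C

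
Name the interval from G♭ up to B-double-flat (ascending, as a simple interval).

The letter names run G→B, a span of 2 letter steps, so the interval is some kind of third.
Gb to Bbb is 3 semitones. A major third is 4, so 3 makes it minor.

minor third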